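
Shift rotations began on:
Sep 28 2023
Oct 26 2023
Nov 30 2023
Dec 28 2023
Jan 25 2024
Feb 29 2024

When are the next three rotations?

Mar 28 2024, Apr 25 2024, May 30 2024

Every date is a Thursday; gaps 28, 35, 28, 28, 35 days.
Each is the last Thursday of its month (at least one falls on the 29th or later, ruling out '4th Thursday').
Last Thursday of March 2024: Mar 28 2024.
Last Thursday of April 2024: Apr 25 2024.
May 2024 ends with Thursday May 30 2024.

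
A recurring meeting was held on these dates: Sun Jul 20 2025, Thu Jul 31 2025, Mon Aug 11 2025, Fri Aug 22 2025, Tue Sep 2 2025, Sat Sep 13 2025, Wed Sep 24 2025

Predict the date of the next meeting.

Gaps between consecutive events: 11, 11, 11, 11, 11, 11 days — a constant 11-day interval.
Wed Sep 24 2025 + 11 days = Sun Oct 5 2025.

Sun Oct 5 2025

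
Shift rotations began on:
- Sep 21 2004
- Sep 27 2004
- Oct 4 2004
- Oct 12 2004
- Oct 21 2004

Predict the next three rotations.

Intervals are 6, 7, 8, 9 days — an arithmetic progression with common difference 1.
Next gap: 10 days. Oct 21 2004 + 10 days = Oct 31 2004.
Next gap: 11 days. Oct 31 2004 + 11 days = Nov 11 2004.
Next gap: 12 days. Nov 11 2004 + 12 days = Nov 23 2004.

Oct 31 2004, Nov 11 2004, Nov 23 2004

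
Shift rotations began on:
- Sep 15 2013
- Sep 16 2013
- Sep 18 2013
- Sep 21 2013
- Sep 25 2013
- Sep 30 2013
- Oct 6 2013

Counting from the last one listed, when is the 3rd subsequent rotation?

The spacing grows by 1 each time: 1, 2, 3, 4, 5, 6 days.
Next gap: 7 days. Oct 6 2013 + 7 days = Oct 13 2013.
Next gap: 8 days. Oct 13 2013 + 8 days = Oct 21 2013.
Next gap: 9 days. Oct 21 2013 + 9 days = Oct 30 2013.

Oct 30 2013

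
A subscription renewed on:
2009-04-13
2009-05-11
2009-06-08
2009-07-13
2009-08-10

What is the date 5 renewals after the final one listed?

Gaps: 28, 28, 35, 28 days — a mix of 28 and 35. Every date is a Monday.
Each is the 2nd Monday of its month.
September 2009 — 2nd Monday is 2009-09-14.
2nd Monday of October 2009: 2009-10-12.
November 2009 — 2nd Monday is 2009-11-09.
December 2009 — 2nd Monday is 2009-12-14.
2nd Monday of January 2010: 2010-01-11.

2010-01-11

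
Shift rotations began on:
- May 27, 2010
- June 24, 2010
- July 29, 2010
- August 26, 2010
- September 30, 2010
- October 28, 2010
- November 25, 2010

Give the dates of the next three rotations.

December 30, 2010; January 27, 2011; February 24, 2011

These are Thursdays with 28, 35, 28, 35, 28, 28-day gaps.
Each is the final Thursday of its month — July 29, 2010 is past the 28th, so '4th Thursday' doesn't fit.
Last Thursday of December 2010: December 30, 2010.
Last Thursday of January 2011: January 27, 2011.
February 2011 ends with Thursday February 24, 2011.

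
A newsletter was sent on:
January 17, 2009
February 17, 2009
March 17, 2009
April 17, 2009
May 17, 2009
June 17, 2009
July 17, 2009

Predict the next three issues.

August 17, 2009; September 17, 2009; October 17, 2009

Gaps: 31, 28, 31, 30, 31, 30 days — not constant. Every event is on the 17th of the month.
Pattern: the 17th of each month.
August 2009: August 17, 2009.
September 2009: September 17, 2009.
October 2009: October 17, 2009.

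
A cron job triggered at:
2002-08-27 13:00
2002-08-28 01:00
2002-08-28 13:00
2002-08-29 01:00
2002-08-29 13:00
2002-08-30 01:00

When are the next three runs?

2002-08-30 13:00, 2002-08-31 01:00, 2002-08-31 13:00

Spacing: 12, 12, 12, 12, 12 h — constant 12 h.
2002-08-30 01:00 + 12 h = 2002-08-30 13:00.
2002-08-30 13:00 + 12 h = 2002-08-31 01:00.
2002-08-31 01:00 + 12 h = 2002-08-31 13:00.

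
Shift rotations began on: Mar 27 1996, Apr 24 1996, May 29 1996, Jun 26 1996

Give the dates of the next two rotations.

These are Wednesdays with 28, 35, 28-day gaps.
Each is the final Wednesday of its month — May 29 1996 is past the 28th, so '4th Wednesday' doesn't fit.
July 1996 ends with Wednesday Jul 31 1996.
August 1996 ends with Wednesday Aug 28 1996.

Jul 31 1996, Aug 28 1996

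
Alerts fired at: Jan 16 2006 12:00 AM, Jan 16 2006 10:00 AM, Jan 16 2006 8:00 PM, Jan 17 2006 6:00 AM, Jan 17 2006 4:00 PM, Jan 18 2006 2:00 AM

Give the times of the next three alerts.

Spacing: 10, 10, 10, 10, 10 h — constant 10 h.
Jan 18 2006 2:00 AM + 10 h = Jan 18 2006 12:00 PM.
Jan 18 2006 12:00 PM + 10 h = Jan 18 2006 10:00 PM.
Jan 18 2006 10:00 PM + 10 h = Jan 19 2006 8:00 AM.

Jan 18 2006 12:00 PM, Jan 18 2006 10:00 PM, Jan 19 2006 8:00 AM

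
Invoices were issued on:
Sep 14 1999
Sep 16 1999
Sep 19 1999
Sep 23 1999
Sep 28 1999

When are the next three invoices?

Oct 4 1999, Oct 11 1999, Oct 19 1999

Gaps: 2, 3, 4, 5 days — each gap is 1 larger than the previous one.
Next gap: 6 days. Sep 28 1999 + 6 days = Oct 4 1999.
Next gap: 7 days. Oct 4 1999 + 7 days = Oct 11 1999.
Next gap: 8 days. Oct 11 1999 + 8 days = Oct 19 1999.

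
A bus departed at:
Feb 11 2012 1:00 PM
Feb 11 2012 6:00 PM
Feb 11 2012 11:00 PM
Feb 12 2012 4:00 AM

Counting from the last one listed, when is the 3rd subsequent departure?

Feb 12 2012 7:00 PM

The interval is a steady 5 hours (5, 5, 5).
Feb 12 2012 4:00 AM + 5 h = Feb 12 2012 9:00 AM.
Feb 12 2012 9:00 AM + 5 h = Feb 12 2012 2:00 PM.
Feb 12 2012 2:00 PM + 5 h = Feb 12 2012 7:00 PM.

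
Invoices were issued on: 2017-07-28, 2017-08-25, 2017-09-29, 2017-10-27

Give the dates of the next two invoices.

All Fridays; the gaps (28, 35, 28) vary with month length.
This is the last Friday of each month.
November 2017 ends with Friday 2017-11-24.
Last Friday of December 2017: 2017-12-29.

2017-11-24, 2017-12-29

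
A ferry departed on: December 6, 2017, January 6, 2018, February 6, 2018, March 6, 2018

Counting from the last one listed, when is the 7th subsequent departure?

October 6, 2018

The day-of-month is always 6 (31, 31, 28 days between events).
So this recurs on the 6th of each month.
Next: April 2018 → April 6, 2018.
Next: May 2018 → May 6, 2018.
Next: June 2018 → June 6, 2018.
Next: July 2018 → July 6, 2018.
Next: August 2018 → August 6, 2018.
September 2018: September 6, 2018.
Next: October 2018 → October 6, 2018.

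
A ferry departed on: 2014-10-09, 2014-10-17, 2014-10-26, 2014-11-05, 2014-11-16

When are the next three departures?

Gaps: 8, 9, 10, 11 days — each gap is 1 larger than the previous one.
Next gap: 12 days. 2014-11-16 + 12 days = 2014-11-28.
Next gap: 13 days. 2014-11-28 + 13 days = 2014-12-11.
Next gap: 14 days. 2014-12-11 + 14 days = 2014-12-25.

2014-11-28, 2014-12-11, 2014-12-25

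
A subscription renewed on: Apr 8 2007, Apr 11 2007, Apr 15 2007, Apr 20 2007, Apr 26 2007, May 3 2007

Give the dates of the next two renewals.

The spacing grows by 1 each time: 3, 4, 5, 6, 7 days.
Next gap: 8 days. May 3 2007 + 8 days = May 11 2007.
Next gap: 9 days. May 11 2007 + 9 days = May 20 2007.

May 11 2007, May 20 2007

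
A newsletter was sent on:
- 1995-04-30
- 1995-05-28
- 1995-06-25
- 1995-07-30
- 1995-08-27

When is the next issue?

1995-09-24

These are Sundays with 28, 28, 35, 28-day gaps.
Each is the final Sunday of its month — 1995-04-30 is past the 28th, so '4th Sunday' doesn't fit.
Last Sunday of September 1995: 1995-09-24.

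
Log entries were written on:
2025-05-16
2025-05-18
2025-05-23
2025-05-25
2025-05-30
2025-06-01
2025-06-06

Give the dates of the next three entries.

2025-06-08, 2025-06-13, 2025-06-15

Gaps: 2, 5, 2, 5, 2, 5 days — not constant, but cyclic with period 2.
The events fall on every Friday and Sunday.
The following Sunday is 2025-06-08.
Next Friday: 2025-06-13.
The following Sunday is 2025-06-15.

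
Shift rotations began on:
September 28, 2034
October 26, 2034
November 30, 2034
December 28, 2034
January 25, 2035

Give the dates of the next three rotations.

February 22, 2035; March 29, 2035; April 26, 2035

All Thursdays; the gaps (28, 35, 28, 28) vary with month length.
This is the last Thursday of each month.
February 2035 ends with Thursday February 22, 2035.
Last Thursday of March 2035: March 29, 2035.
April 2035 ends with Thursday April 26, 2035.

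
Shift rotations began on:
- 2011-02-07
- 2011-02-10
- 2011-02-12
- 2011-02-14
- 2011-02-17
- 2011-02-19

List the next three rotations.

Every event lands on a Monday or Thursday or Saturday (gaps cycle 3, 2, 2, 3, 2).
So the schedule is: every Monday, Thursday and Saturday.
Next Monday: 2011-02-21.
The following Thursday is 2011-02-24.
The following Saturday is 2011-02-26.

2011-02-21, 2011-02-24, 2011-02-26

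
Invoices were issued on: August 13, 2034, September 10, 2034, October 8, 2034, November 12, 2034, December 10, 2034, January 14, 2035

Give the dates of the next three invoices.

February 11, 2035; March 11, 2035; April 8, 2035

Gaps: 28, 28, 35, 28, 35 days — a mix of 28 and 35. Every date is a Sunday.
Each is the 2nd Sunday of its month.
February 2035 — 2nd Sunday is February 11, 2035.
2nd Sunday of March 2035: March 11, 2035.
April 2035 — 2nd Sunday is April 8, 2035.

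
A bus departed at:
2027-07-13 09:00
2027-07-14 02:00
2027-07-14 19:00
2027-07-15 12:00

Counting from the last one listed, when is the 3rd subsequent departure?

2027-07-17 15:00

The interval is a steady 17 hours (17, 17, 17).
2027-07-15 12:00 + 17 h = 2027-07-16 05:00.
2027-07-16 05:00 + 17 h = 2027-07-16 22:00.
2027-07-16 22:00 + 17 h = 2027-07-17 15:00.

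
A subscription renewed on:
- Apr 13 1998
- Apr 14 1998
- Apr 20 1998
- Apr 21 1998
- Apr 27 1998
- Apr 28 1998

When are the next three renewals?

Every event lands on a Monday or Tuesday (gaps cycle 1, 6, 1, 6, 1).
So the schedule is: every Monday and Tuesday.
Next Monday: May 4 1998.
The following Tuesday is May 5 1998.
Next Monday: May 11 1998.

May 4 1998, May 5 1998, May 11 1998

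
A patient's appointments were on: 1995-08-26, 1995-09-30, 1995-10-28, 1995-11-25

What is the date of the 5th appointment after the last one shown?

1996-04-27

All Saturdays; the gaps (35, 28, 28) vary with month length.
This is the last Saturday of each month.
December 1995 ends with Saturday 1995-12-30.
January 1996 ends with Saturday 1996-01-27.
February 1996 ends with Saturday 1996-02-24.
Last Saturday of March 1996: 1996-03-30.
April 1996 ends with Saturday 1996-04-27.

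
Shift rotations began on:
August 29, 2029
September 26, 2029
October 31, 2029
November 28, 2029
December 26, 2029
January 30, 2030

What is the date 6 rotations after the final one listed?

July 31, 2030

All Wednesdays; the gaps (28, 35, 28, 28, 35) vary with month length.
This is the last Wednesday of each month.
February 2030 ends with Wednesday February 27, 2030.
Last Wednesday of March 2030: March 27, 2030.
Last Wednesday of April 2030: April 24, 2030.
May 2030 ends with Wednesday May 29, 2030.
Last Wednesday of June 2030: June 26, 2030.
July 2030 ends with Wednesday July 31, 2030.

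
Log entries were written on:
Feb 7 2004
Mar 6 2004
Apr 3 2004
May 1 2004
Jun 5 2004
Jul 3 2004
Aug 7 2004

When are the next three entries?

Sep 4 2004, Oct 2 2004, Nov 6 2004

Gaps: 28, 28, 28, 35, 28, 35 days — a mix of 28 and 35. Every date is a Saturday.
Each is the 1st Saturday of its month.
September 2004 — 1st Saturday is Sep 4 2004.
October 2004 — 1st Saturday is Oct 2 2004.
1st Saturday of November 2004: Nov 6 2004.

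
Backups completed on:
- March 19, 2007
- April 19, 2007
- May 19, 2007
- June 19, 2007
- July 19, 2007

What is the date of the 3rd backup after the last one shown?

Each date is the 19th; the gaps (31, 30, 31, 30) track the month lengths.
The rule is the 19th of each month.
Next: August 2007 → August 19, 2007.
September 2007: September 19, 2007.
October 2007: October 19, 2007.

October 19, 2007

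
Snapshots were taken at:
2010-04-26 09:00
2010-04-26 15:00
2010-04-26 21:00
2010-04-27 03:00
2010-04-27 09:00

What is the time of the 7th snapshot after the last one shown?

2010-04-29 03:00

The interval is a steady 6 hours (6, 6, 6, 6).
2010-04-27 09:00 + 6 h = 2010-04-27 15:00.
2010-04-27 15:00 + 6 h = 2010-04-27 21:00.
2010-04-27 21:00 + 6 h = 2010-04-28 03:00.
2010-04-28 03:00 + 6 h = 2010-04-28 09:00.
2010-04-28 09:00 + 6 h = 2010-04-28 15:00.
2010-04-28 15:00 + 6 h = 2010-04-28 21:00.
2010-04-28 21:00 + 6 h = 2010-04-29 03:00.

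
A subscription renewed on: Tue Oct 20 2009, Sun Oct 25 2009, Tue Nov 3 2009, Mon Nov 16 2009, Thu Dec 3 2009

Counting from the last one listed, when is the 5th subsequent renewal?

Tue Apr 27 2010

Intervals are 5, 9, 13, 17 days — an arithmetic progression with common difference 4.
Next gap: 21 days. Thu Dec 3 2009 + 21 days = Thu Dec 24 2009.
Next gap: 25 days. Thu Dec 24 2009 + 25 days = Mon Jan 18 2010.
Next gap: 29 days. Mon Jan 18 2010 + 29 days = Tue Feb 16 2010.
Next gap: 33 days. Tue Feb 16 2010 + 33 days = Sun Mar 21 2010.
Next gap: 37 days. Sun Mar 21 2010 + 37 days = Tue Apr 27 2010.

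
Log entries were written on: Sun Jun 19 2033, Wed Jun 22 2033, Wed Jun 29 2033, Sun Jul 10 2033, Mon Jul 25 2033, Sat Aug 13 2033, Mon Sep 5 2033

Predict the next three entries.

Sun Oct 2 2033, Wed Nov 2 2033, Wed Dec 7 2033

The spacing grows by 4 each time: 3, 7, 11, 15, 19, 23 days.
Next gap: 27 days. Mon Sep 5 2033 + 27 days = Sun Oct 2 2033.
Next gap: 31 days. Sun Oct 2 2033 + 31 days = Wed Nov 2 2033.
Next gap: 35 days. Wed Nov 2 2033 + 35 days = Wed Dec 7 2033.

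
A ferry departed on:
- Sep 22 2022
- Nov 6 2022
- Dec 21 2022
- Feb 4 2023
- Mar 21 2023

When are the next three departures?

Every event comes 45 days after the last (45, 45, 45, 45).
Mar 21 2023 + 45 days = May 5 2023.
May 5 2023 + 45 days = Jun 19 2023.
Jun 19 2023 + 45 days = Aug 3 2023.

May 5 2023, Jun 19 2023, Aug 3 2023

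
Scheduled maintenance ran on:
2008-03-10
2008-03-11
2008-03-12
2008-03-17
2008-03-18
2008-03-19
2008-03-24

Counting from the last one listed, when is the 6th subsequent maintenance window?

Every event lands on a Monday or Tuesday or Wednesday (gaps cycle 1, 1, 5, 1, 1, 5).
So the schedule is: every Monday, Tuesday and Wednesday.
The following Tuesday is 2008-03-25.
The following Wednesday is 2008-03-26.
Next Monday: 2008-03-31.
The following Tuesday is 2008-04-01.
Next Wednesday: 2008-04-02.
The following Monday is 2008-04-07.

2008-04-07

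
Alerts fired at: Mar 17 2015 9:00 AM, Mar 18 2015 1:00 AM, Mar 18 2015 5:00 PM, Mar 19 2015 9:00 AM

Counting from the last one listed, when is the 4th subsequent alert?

The interval is a steady 16 hours (16, 16, 16).
Mar 19 2015 9:00 AM + 16 h = Mar 20 2015 1:00 AM.
Mar 20 2015 1:00 AM + 16 h = Mar 20 2015 5:00 PM.
Mar 20 2015 5:00 PM + 16 h = Mar 21 2015 9:00 AM.
Mar 21 2015 9:00 AM + 16 h = Mar 22 2015 1:00 AM.

Mar 22 2015 1:00 AM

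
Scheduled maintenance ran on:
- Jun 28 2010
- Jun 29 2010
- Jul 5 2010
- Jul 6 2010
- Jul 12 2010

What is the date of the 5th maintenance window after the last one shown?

The gap pattern 1, 6, 1, 6 repeats every 2 events.
These are the Mondays and Tuesdays of each week.
The following Tuesday is Jul 13 2010.
The following Monday is Jul 19 2010.
Next Tuesday: Jul 20 2010.
The following Monday is Jul 26 2010.
The following Tuesday is Jul 27 2010.

Jul 27 2010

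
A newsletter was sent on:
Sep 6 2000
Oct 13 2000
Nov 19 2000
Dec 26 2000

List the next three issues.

Feb 1 2001, Mar 10 2001, Apr 16 2001

Gaps between consecutive events: 37, 37, 37 days — a constant 37-day interval.
Dec 26 2000 + 37 days = Feb 1 2001.
Feb 1 2001 + 37 days = Mar 10 2001.
Mar 10 2001 + 37 days = Apr 16 2001.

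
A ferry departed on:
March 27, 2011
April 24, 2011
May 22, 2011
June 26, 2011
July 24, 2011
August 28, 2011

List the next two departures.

September 25, 2011; October 23, 2011

All dates are Sundays, 28, 28, 35, 28, 35 days apart.
Specifically, the 4th Sunday of each month.
4th Sunday of September 2011: September 25, 2011.
4th Sunday of October 2011: October 23, 2011.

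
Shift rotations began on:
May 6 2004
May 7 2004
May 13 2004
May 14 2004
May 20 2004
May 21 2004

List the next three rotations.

May 27 2004, May 28 2004, Jun 3 2004

Gaps: 1, 6, 1, 6, 1 days — not constant, but cyclic with period 2.
The events fall on every Thursday and Friday.
The following Thursday is May 27 2004.
Next Friday: May 28 2004.
The following Thursday is Jun 3 2004.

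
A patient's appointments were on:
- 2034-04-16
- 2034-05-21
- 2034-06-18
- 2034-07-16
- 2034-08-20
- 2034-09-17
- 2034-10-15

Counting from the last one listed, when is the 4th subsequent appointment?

All dates are Sundays, 35, 28, 28, 35, 28, 28 days apart.
Specifically, the 3rd Sunday of each month.
3rd Sunday of November 2034: 2034-11-19.
3rd Sunday of December 2034: 2034-12-17.
January 2035 — 3rd Sunday is 2035-01-21.
February 2035 — 3rd Sunday is 2035-02-18.

2035-02-18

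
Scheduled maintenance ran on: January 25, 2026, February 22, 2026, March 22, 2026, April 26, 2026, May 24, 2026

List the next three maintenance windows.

June 28, 2026; July 26, 2026; August 23, 2026

These are Sundays at 28- or 35-day spacing (28, 28, 35, 28).
The pattern: 4th Sunday of the month.
June 2026 — 4th Sunday is June 28, 2026.
July 2026 — 4th Sunday is July 26, 2026.
August 2026 — 4th Sunday is August 23, 2026.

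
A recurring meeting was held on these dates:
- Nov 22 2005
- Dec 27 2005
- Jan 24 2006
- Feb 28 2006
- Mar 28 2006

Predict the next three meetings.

Apr 25 2006, May 23 2006, Jun 27 2006

Gaps: 35, 28, 35, 28 days — a mix of 28 and 35. Every date is a Tuesday.
Each is the 4th Tuesday of its month.
April 2006 — 4th Tuesday is Apr 25 2006.
May 2006 — 4th Tuesday is May 23 2006.
4th Tuesday of June 2006: Jun 27 2006.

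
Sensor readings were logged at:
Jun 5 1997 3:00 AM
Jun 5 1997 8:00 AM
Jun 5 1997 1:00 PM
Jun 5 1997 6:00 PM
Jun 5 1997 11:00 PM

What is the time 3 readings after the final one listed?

Jun 6 1997 2:00 PM

Spacing: 5, 5, 5, 5 h — constant 5 h.
Jun 5 1997 11:00 PM + 5 h = Jun 6 1997 4:00 AM.
Jun 6 1997 4:00 AM + 5 h = Jun 6 1997 9:00 AM.
Jun 6 1997 9:00 AM + 5 h = Jun 6 1997 2:00 PM.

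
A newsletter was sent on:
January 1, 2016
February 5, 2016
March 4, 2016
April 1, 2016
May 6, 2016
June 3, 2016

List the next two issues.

Gaps: 35, 28, 28, 35, 28 days — a mix of 28 and 35. Every date is a Friday.
Each is the 1st Friday of its month.
July 2016 — 1st Friday is July 1, 2016.
August 2016 — 1st Friday is August 5, 2016.

July 1, 2016; August 5, 2016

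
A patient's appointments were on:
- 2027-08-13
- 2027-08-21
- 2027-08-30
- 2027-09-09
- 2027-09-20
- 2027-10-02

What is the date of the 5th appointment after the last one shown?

The spacing grows by 1 each time: 8, 9, 10, 11, 12 days.
Next gap: 13 days. 2027-10-02 + 13 days = 2027-10-15.
Next gap: 14 days. 2027-10-15 + 14 days = 2027-10-29.
Next gap: 15 days. 2027-10-29 + 15 days = 2027-11-13.
Next gap: 16 days. 2027-11-13 + 16 days = 2027-11-29.
Next gap: 17 days. 2027-11-29 + 17 days = 2027-12-16.

2027-12-16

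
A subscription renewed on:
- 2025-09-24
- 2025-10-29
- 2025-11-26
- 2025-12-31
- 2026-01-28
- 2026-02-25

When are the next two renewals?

Every date is a Wednesday; gaps 35, 28, 35, 28, 28 days.
Each is the last Wednesday of its month (at least one falls on the 29th or later, ruling out '4th Wednesday').
March 2026 ends with Wednesday 2026-03-25.
Last Wednesday of April 2026: 2026-04-29.

2026-03-25, 2026-04-29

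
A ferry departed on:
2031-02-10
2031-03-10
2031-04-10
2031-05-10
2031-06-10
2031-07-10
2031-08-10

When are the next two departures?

2031-09-10, 2031-10-10

Each date is the 10th; the gaps (28, 31, 30, 31, 30, 31) track the month lengths.
The rule is the 10th of each month.
September 2031: 2031-09-10.
October 2031: 2031-10-10.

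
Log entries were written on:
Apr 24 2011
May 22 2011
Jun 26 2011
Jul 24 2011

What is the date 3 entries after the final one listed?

Gaps: 28, 35, 28 days — a mix of 28 and 35. Every date is a Sunday.
Each is the 4th Sunday of its month.
August 2011 — 4th Sunday is Aug 28 2011.
4th Sunday of September 2011: Sep 25 2011.
October 2011 — 4th Sunday is Oct 23 2011.

Oct 23 2011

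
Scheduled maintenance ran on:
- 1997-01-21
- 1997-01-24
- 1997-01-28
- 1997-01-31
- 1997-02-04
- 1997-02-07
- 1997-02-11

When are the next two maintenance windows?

The gap pattern 3, 4, 3, 4, 3, 4 repeats every 2 events.
These are the Tuesdays and Fridays of each week.
Next Friday: 1997-02-14.
Next Tuesday: 1997-02-18.

1997-02-14, 1997-02-18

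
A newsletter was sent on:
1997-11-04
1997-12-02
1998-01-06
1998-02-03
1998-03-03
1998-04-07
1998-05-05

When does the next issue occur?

1998-06-02

Gaps: 28, 35, 28, 28, 35, 28 days — a mix of 28 and 35. Every date is a Tuesday.
Each is the 1st Tuesday of its month.
June 1998 — 1st Tuesday is 1998-06-02.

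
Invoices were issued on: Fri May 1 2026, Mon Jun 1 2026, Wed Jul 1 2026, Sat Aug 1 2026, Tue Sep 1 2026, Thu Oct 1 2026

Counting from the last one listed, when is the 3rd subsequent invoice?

Fri Jan 1 2027

Gaps: 31, 30, 31, 31, 30 days — not constant. Every event is on the 1st of the month.
Pattern: the 1st of each month.
Next: November 2026 → Sun Nov 1 2026.
December 2026: Tue Dec 1 2026.
January 2027: Fri Jan 1 2027.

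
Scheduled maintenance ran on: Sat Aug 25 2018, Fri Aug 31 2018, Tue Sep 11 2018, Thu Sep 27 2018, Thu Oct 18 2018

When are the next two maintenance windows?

Tue Nov 13 2018, Fri Dec 14 2018

The spacing grows by 5 each time: 6, 11, 16, 21 days.
Next gap: 26 days. Thu Oct 18 2018 + 26 days = Tue Nov 13 2018.
Next gap: 31 days. Tue Nov 13 2018 + 31 days = Fri Dec 14 2018.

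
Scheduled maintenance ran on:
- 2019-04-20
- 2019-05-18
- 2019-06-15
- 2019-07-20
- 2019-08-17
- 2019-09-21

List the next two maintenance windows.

Gaps: 28, 28, 35, 28, 35 days — a mix of 28 and 35. Every date is a Saturday.
Each is the 3rd Saturday of its month.
3rd Saturday of October 2019: 2019-10-19.
3rd Saturday of November 2019: 2019-11-16.

2019-10-19, 2019-11-16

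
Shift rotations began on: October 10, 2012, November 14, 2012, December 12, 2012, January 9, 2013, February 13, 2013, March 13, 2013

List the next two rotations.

April 10, 2013; May 8, 2013

These are Wednesdays at 28- or 35-day spacing (35, 28, 28, 35, 28).
The pattern: 2nd Wednesday of the month.
2nd Wednesday of April 2013: April 10, 2013.
2nd Wednesday of May 2013: May 8, 2013.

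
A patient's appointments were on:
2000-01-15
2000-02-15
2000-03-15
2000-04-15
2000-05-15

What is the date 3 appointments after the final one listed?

2000-08-15

Each date is the 15th; the gaps (31, 29, 31, 30) track the month lengths.
The rule is the 15th of each month.
Next: June 2000 → 2000-06-15.
July 2000: 2000-07-15.
Next: August 2000 → 2000-08-15.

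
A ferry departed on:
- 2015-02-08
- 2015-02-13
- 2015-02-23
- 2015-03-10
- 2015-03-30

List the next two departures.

2015-04-24, 2015-05-24

Gaps: 5, 10, 15, 20 days — each gap is 5 larger than the previous one.
Next gap: 25 days. 2015-03-30 + 25 days = 2015-04-24.
Next gap: 30 days. 2015-04-24 + 30 days = 2015-05-24.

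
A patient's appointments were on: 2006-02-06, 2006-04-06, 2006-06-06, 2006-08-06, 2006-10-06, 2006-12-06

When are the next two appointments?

2007-02-06, 2007-04-06

Gaps: 59, 61, 61, 61, 61 days — not constant. Every event is on the 6th of the month.
Pattern: the 6th of every 2 months.
February 2007: 2007-02-06.
April 2007: 2007-04-06.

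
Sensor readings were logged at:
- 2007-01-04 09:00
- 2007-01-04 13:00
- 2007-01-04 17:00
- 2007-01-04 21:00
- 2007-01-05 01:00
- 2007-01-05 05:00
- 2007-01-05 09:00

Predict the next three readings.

2007-01-05 13:00, 2007-01-05 17:00, 2007-01-05 21:00

The interval is a steady 4 hours (4, 4, 4, 4, 4, 4).
2007-01-05 09:00 + 4 h = 2007-01-05 13:00.
2007-01-05 13:00 + 4 h = 2007-01-05 17:00.
2007-01-05 17:00 + 4 h = 2007-01-05 21:00.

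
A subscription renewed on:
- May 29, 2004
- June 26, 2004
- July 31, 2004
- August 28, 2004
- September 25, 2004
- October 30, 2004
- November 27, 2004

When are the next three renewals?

December 25, 2004; January 29, 2005; February 26, 2005

Every date is a Saturday; gaps 28, 35, 28, 28, 35, 28 days.
Each is the last Saturday of its month (at least one falls on the 29th or later, ruling out '4th Saturday').
Last Saturday of December 2004: December 25, 2004.
Last Saturday of January 2005: January 29, 2005.
February 2005 ends with Saturday February 26, 2005.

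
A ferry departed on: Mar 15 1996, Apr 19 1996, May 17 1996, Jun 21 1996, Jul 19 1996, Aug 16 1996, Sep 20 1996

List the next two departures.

All dates are Fridays, 35, 28, 35, 28, 28, 35 days apart.
Specifically, the 3rd Friday of each month.
3rd Friday of October 1996: Oct 18 1996.
November 1996 — 3rd Friday is Nov 15 1996.

Oct 18 1996, Nov 15 1996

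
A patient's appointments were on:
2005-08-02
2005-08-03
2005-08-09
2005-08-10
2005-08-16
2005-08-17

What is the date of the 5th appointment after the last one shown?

Gaps: 1, 6, 1, 6, 1 days — not constant, but cyclic with period 2.
The events fall on every Tuesday and Wednesday.
The following Tuesday is 2005-08-23.
Next Wednesday: 2005-08-24.
The following Tuesday is 2005-08-30.
The following Wednesday is 2005-08-31.
The following Tuesday is 2005-09-06.

2005-09-06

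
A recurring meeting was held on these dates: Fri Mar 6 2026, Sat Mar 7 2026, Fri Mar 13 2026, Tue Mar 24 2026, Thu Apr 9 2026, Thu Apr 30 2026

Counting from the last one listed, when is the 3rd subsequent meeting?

Sat Aug 1 2026

Intervals are 1, 6, 11, 16, 21 days — an arithmetic progression with common difference 5.
Next gap: 26 days. Thu Apr 30 2026 + 26 days = Tue May 26 2026.
Next gap: 31 days. Tue May 26 2026 + 31 days = Fri Jun 26 2026.
Next gap: 36 days. Fri Jun 26 2026 + 36 days = Sat Aug 1 2026.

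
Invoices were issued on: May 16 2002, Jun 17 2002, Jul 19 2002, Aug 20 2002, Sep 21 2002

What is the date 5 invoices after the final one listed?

Feb 28 2003

Gaps between consecutive events: 32, 32, 32, 32 days — a constant 32-day interval.
Sep 21 2002 + 32 days = Oct 23 2002.
Oct 23 2002 + 32 days = Nov 24 2002.
Nov 24 2002 + 32 days = Dec 26 2002.
Dec 26 2002 + 32 days = Jan 27 2003.
Jan 27 2003 + 32 days = Feb 28 2003.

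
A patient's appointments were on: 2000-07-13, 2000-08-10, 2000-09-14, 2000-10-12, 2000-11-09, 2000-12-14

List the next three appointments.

These are Thursdays at 28- or 35-day spacing (28, 35, 28, 28, 35).
The pattern: 2nd Thursday of the month.
2nd Thursday of January 2001: 2001-01-11.
February 2001 — 2nd Thursday is 2001-02-08.
March 2001 — 2nd Thursday is 2001-03-08.

2001-01-11, 2001-02-08, 2001-03-08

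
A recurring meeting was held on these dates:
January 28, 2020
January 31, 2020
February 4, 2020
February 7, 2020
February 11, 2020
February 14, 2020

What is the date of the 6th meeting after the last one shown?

The gap pattern 3, 4, 3, 4, 3 repeats every 2 events.
These are the Tuesdays and Fridays of each week.
The following Tuesday is February 18, 2020.
The following Friday is February 21, 2020.
Next Tuesday: February 25, 2020.
Next Friday: February 28, 2020.
Next Tuesday: March 3, 2020.
Next Friday: March 6, 2020.

March 6, 2020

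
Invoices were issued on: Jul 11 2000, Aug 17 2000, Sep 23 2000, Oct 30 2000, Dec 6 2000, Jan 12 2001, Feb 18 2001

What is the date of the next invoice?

Mar 27 2001

Gaps between consecutive events: 37, 37, 37, 37, 37, 37 days — a constant 37-day interval.
Feb 18 2001 + 37 days = Mar 27 2001.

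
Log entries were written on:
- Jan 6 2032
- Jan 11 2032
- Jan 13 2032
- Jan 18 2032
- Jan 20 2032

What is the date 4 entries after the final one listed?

Gaps: 5, 2, 5, 2 days — not constant, but cyclic with period 2.
The events fall on every Tuesday and Sunday.
The following Sunday is Jan 25 2032.
The following Tuesday is Jan 27 2032.
The following Sunday is Feb 1 2032.
The following Tuesday is Feb 3 2032.

Feb 3 2032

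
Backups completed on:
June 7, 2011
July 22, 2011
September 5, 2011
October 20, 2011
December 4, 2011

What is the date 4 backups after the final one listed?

June 1, 2012

Gaps between consecutive events: 45, 45, 45, 45 days — a constant 45-day interval.
December 4, 2011 + 45 days = January 18, 2012.
January 18, 2012 + 45 days = March 3, 2012.
March 3, 2012 + 45 days = April 17, 2012.
April 17, 2012 + 45 days = June 1, 2012.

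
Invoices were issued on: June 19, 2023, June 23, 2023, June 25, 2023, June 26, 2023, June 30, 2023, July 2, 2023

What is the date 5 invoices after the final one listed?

The gap pattern 4, 2, 1, 4, 2 repeats every 3 events.
These are the Mondays, Fridays and Sundays of each week.
The following Monday is July 3, 2023.
The following Friday is July 7, 2023.
Next Sunday: July 9, 2023.
Next Monday: July 10, 2023.
The following Friday is July 14, 2023.

July 14, 2023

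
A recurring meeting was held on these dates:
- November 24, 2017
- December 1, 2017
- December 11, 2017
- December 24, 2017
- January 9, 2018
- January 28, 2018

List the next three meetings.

The spacing grows by 3 each time: 7, 10, 13, 16, 19 days.
Next gap: 22 days. January 28, 2018 + 22 days = February 19, 2018.
Next gap: 25 days. February 19, 2018 + 25 days = March 16, 2018.
Next gap: 28 days. March 16, 2018 + 28 days = April 13, 2018.

February 19, 2018; March 16, 2018; April 13, 2018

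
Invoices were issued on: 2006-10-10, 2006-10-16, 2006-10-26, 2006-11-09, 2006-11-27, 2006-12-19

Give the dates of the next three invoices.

Gaps: 6, 10, 14, 18, 22 days — each gap is 4 larger than the previous one.
Next gap: 26 days. 2006-12-19 + 26 days = 2007-01-14.
Next gap: 30 days. 2007-01-14 + 30 days = 2007-02-13.
Next gap: 34 days. 2007-02-13 + 34 days = 2007-03-19.

2007-01-14, 2007-02-13, 2007-03-19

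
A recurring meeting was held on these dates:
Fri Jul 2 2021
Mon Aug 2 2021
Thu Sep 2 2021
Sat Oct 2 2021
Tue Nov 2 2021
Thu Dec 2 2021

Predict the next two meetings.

Sun Jan 2 2022, Wed Feb 2 2022

The day-of-month is always 2 (31, 31, 30, 31, 30 days between events).
So this recurs on the 2nd of each month.
January 2022: Sun Jan 2 2022.
February 2022: Wed Feb 2 2022.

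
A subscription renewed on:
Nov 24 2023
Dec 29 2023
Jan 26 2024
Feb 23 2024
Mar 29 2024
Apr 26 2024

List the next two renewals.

Every date is a Friday; gaps 35, 28, 28, 35, 28 days.
Each is the last Friday of its month (at least one falls on the 29th or later, ruling out '4th Friday').
Last Friday of May 2024: May 31 2024.
June 2024 ends with Friday Jun 28 2024.

May 31 2024, Jun 28 2024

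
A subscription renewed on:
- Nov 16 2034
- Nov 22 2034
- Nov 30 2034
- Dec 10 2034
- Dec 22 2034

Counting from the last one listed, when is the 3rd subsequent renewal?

Gaps: 6, 8, 10, 12 days — each gap is 2 larger than the previous one.
Next gap: 14 days. Dec 22 2034 + 14 days = Jan 5 2035.
Next gap: 16 days. Jan 5 2035 + 16 days = Jan 21 2035.
Next gap: 18 days. Jan 21 2035 + 18 days = Feb 8 2035.

Feb 8 2035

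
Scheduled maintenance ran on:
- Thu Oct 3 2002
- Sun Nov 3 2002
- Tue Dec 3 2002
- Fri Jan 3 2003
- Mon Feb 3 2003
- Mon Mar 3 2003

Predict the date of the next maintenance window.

Thu Apr 3 2003

Each date is the 3rd; the gaps (31, 30, 31, 31, 28) track the month lengths.
The rule is the 3rd of each month.
April 2003: Thu Apr 3 2003.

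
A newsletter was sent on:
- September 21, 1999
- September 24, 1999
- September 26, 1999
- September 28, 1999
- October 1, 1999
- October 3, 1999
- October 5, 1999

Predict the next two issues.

Gaps: 3, 2, 2, 3, 2, 2 days — not constant, but cyclic with period 3.
The events fall on every Tuesday, Friday and Sunday.
Next Friday: October 8, 1999.
The following Sunday is October 10, 1999.

October 8, 1999; October 10, 1999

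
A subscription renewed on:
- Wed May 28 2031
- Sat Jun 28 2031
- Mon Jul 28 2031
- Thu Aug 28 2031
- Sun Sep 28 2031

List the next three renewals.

Gaps: 31, 30, 31, 31 days — not constant. Every event is on the 28th of the month.
Pattern: the 28th of each month.
October 2031: Tue Oct 28 2031.
Next: November 2031 → Fri Nov 28 2031.
December 2031: Sun Dec 28 2031.

Tue Oct 28 2031, Fri Nov 28 2031, Sun Dec 28 2031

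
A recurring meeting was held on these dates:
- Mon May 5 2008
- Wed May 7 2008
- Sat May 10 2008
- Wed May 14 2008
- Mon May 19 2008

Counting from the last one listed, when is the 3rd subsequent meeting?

Mon Jun 9 2008

The spacing grows by 1 each time: 2, 3, 4, 5 days.
Next gap: 6 days. Mon May 19 2008 + 6 days = Sun May 25 2008.
Next gap: 7 days. Sun May 25 2008 + 7 days = Sun Jun 1 2008.
Next gap: 8 days. Sun Jun 1 2008 + 8 days = Mon Jun 9 2008.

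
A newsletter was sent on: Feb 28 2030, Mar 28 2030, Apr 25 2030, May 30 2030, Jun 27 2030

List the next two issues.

All Thursdays; the gaps (28, 28, 35, 28) vary with month length.
This is the last Thursday of each month.
July 2030 ends with Thursday Jul 25 2030.
Last Thursday of August 2030: Aug 29 2030.

Jul 25 2030, Aug 29 2030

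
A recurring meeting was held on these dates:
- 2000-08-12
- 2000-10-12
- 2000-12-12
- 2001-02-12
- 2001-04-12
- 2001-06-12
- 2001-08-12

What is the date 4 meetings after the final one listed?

2002-04-12

Gaps: 61, 61, 62, 59, 61, 61 days — not constant. Every event is on the 12th of the month.
Pattern: the 12th of every 2 months.
Next: October 2001 → 2001-10-12.
December 2001: 2001-12-12.
Next: February 2002 → 2002-02-12.
April 2002: 2002-04-12.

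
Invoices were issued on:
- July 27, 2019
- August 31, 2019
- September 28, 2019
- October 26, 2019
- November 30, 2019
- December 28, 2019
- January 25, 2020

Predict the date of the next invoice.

Every date is a Saturday; gaps 35, 28, 28, 35, 28, 28 days.
Each is the last Saturday of its month (at least one falls on the 29th or later, ruling out '4th Saturday').
Last Saturday of February 2020: February 29, 2020.

February 29, 2020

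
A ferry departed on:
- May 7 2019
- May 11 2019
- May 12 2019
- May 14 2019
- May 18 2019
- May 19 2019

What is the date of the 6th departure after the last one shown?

Jun 2 2019

Every event lands on a Tuesday or Saturday or Sunday (gaps cycle 4, 1, 2, 4, 1).
So the schedule is: every Tuesday, Saturday and Sunday.
Next Tuesday: May 21 2019.
The following Saturday is May 25 2019.
The following Sunday is May 26 2019.
Next Tuesday: May 28 2019.
The following Saturday is Jun 1 2019.
The following Sunday is Jun 2 2019.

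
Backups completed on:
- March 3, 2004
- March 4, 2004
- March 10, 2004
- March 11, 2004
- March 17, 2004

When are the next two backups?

March 18, 2004; March 24, 2004

The gap pattern 1, 6, 1, 6 repeats every 2 events.
These are the Wednesdays and Thursdays of each week.
Next Thursday: March 18, 2004.
Next Wednesday: March 24, 2004.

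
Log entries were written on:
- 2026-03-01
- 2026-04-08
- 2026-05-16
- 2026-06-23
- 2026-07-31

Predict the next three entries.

The spacing is 38, 38, 38, 38 days — always 38 days.
2026-07-31 + 38 days = 2026-09-07.
2026-09-07 + 38 days = 2026-10-15.
2026-10-15 + 38 days = 2026-11-22.

2026-09-07, 2026-10-15, 2026-11-22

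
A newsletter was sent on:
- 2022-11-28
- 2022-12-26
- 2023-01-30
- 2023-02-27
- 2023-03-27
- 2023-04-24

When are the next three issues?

2023-05-29, 2023-06-26, 2023-07-31

Every date is a Monday; gaps 28, 35, 28, 28, 28 days.
Each is the last Monday of its month (at least one falls on the 29th or later, ruling out '4th Monday').
Last Monday of May 2023: 2023-05-29.
June 2023 ends with Monday 2023-06-26.
Last Monday of July 2023: 2023-07-31.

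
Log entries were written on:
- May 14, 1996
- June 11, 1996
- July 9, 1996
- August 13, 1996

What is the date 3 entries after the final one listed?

Gaps: 28, 28, 35 days — a mix of 28 and 35. Every date is a Tuesday.
Each is the 2nd Tuesday of its month.
2nd Tuesday of September 1996: September 10, 1996.
2nd Tuesday of October 1996: October 8, 1996.
November 1996 — 2nd Tuesday is November 12, 1996.

November 12, 1996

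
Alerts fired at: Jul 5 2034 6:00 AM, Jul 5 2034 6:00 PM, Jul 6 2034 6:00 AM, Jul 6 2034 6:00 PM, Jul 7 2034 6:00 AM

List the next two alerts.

The interval is a steady 12 hours (12, 12, 12, 12).
Jul 7 2034 6:00 AM + 12 h = Jul 7 2034 6:00 PM.
Jul 7 2034 6:00 PM + 12 h = Jul 8 2034 6:00 AM.

Jul 7 2034 6:00 PM, Jul 8 2034 6:00 AM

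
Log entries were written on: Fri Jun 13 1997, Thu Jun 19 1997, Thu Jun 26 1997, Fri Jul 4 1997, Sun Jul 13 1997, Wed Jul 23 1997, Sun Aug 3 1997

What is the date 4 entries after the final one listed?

Gaps: 6, 7, 8, 9, 10, 11 days — each gap is 1 larger than the previous one.
Next gap: 12 days. Sun Aug 3 1997 + 12 days = Fri Aug 15 1997.
Next gap: 13 days. Fri Aug 15 1997 + 13 days = Thu Aug 28 1997.
Next gap: 14 days. Thu Aug 28 1997 + 14 days = Thu Sep 11 1997.
Next gap: 15 days. Thu Sep 11 1997 + 15 days = Fri Sep 26 1997.

Fri Sep 26 1997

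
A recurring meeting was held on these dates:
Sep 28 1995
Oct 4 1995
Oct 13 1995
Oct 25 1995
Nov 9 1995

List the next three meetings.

Nov 27 1995, Dec 18 1995, Jan 11 1996

Intervals are 6, 9, 12, 15 days — an arithmetic progression with common difference 3.
Next gap: 18 days. Nov 9 1995 + 18 days = Nov 27 1995.
Next gap: 21 days. Nov 27 1995 + 21 days = Dec 18 1995.
Next gap: 24 days. Dec 18 1995 + 24 days = Jan 11 1996.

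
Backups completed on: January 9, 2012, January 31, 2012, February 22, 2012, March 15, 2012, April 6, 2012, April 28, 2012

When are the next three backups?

May 20, 2012; June 11, 2012; July 3, 2012

Gaps between consecutive events: 22, 22, 22, 22, 22 days — a constant 22-day interval.
April 28, 2012 + 22 days = May 20, 2012.
May 20, 2012 + 22 days = June 11, 2012.
June 11, 2012 + 22 days = July 3, 2012.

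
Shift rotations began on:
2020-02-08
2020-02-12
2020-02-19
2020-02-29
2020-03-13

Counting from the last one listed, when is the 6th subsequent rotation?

Gaps: 4, 7, 10, 13 days — each gap is 3 larger than the previous one.
Next gap: 16 days. 2020-03-13 + 16 days = 2020-03-29.
Next gap: 19 days. 2020-03-29 + 19 days = 2020-04-17.
Next gap: 22 days. 2020-04-17 + 22 days = 2020-05-09.
Next gap: 25 days. 2020-05-09 + 25 days = 2020-06-03.
Next gap: 28 days. 2020-06-03 + 28 days = 2020-07-01.
Next gap: 31 days. 2020-07-01 + 31 days = 2020-08-01.

2020-08-01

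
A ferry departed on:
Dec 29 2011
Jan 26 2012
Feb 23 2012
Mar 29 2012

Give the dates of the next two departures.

Apr 26 2012, May 31 2012

All Thursdays; the gaps (28, 28, 35) vary with month length.
This is the last Thursday of each month.
Last Thursday of April 2012: Apr 26 2012.
Last Thursday of May 2012: May 31 2012.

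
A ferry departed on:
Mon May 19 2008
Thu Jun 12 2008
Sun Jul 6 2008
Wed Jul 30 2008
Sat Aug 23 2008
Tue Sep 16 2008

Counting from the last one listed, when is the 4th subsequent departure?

Sun Dec 21 2008

Every event comes 24 days after the last (24, 24, 24, 24, 24).
Tue Sep 16 2008 + 24 days = Fri Oct 10 2008.
Fri Oct 10 2008 + 24 days = Mon Nov 3 2008.
Mon Nov 3 2008 + 24 days = Thu Nov 27 2008.
Thu Nov 27 2008 + 24 days = Sun Dec 21 2008.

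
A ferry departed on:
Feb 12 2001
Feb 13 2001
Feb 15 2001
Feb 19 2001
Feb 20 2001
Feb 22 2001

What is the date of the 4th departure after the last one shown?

Mar 5 2001

Every event lands on a Monday or Tuesday or Thursday (gaps cycle 1, 2, 4, 1, 2).
So the schedule is: every Monday, Tuesday and Thursday.
Next Monday: Feb 26 2001.
The following Tuesday is Feb 27 2001.
Next Thursday: Mar 1 2001.
Next Monday: Mar 5 2001.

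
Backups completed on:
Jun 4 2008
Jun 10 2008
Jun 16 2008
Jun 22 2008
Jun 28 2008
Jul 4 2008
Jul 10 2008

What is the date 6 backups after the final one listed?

Gaps between consecutive events: 6, 6, 6, 6, 6, 6 days — a constant 6-day interval.
Jul 10 2008 + 6 days = Jul 16 2008.
Jul 16 2008 + 6 days = Jul 22 2008.
Jul 22 2008 + 6 days = Jul 28 2008.
Jul 28 2008 + 6 days = Aug 3 2008.
Aug 3 2008 + 6 days = Aug 9 2008.
Aug 9 2008 + 6 days = Aug 15 2008.

Aug 15 2008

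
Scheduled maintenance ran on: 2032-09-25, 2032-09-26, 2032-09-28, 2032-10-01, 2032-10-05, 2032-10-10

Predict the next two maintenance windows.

2032-10-16, 2032-10-23

The spacing grows by 1 each time: 1, 2, 3, 4, 5 days.
Next gap: 6 days. 2032-10-10 + 6 days = 2032-10-16.
Next gap: 7 days. 2032-10-16 + 7 days = 2032-10-23.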